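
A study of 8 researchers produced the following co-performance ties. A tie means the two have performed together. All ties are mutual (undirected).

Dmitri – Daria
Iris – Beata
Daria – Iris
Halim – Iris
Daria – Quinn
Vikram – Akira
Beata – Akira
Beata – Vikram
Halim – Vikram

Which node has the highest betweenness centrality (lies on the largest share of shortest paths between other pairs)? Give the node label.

Iris

Unnormalized betweenness of each node: Akira:0, Beata:6, Daria:11, Dmitri:0, Halim:2, Iris:25/2, Quinn:0, Vikram:3/2.
Iris has the largest value, 25/2, making it the main broker — the node through which the most shortest paths run.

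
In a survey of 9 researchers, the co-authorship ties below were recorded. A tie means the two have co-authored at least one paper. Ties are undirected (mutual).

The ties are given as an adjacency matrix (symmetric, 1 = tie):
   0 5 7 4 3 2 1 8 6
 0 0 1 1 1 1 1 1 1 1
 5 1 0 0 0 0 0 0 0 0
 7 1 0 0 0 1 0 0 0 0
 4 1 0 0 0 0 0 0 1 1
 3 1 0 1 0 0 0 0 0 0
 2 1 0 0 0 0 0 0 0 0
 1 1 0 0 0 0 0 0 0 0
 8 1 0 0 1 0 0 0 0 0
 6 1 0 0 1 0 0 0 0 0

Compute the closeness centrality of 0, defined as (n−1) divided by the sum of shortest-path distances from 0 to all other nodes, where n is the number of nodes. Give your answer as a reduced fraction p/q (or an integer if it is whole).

Distances from 0: 1:1, 2:1, 3:1, 4:1, 5:1, 6:1, 7:1, 8:1. Sum = 8.
n = 9, so closeness = 8/8 = 1.

1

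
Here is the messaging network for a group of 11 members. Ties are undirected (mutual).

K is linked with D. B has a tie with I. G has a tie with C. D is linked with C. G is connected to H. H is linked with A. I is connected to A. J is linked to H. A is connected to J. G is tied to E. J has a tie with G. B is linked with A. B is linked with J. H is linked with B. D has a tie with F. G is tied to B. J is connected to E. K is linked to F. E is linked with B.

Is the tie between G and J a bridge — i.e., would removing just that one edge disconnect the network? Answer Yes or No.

No

Even without that edge, G still reaches J via G – E – J, so the network stays connected. Not a bridge.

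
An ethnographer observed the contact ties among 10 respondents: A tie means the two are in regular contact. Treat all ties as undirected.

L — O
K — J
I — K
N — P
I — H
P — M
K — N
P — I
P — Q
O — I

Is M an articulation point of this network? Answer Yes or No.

Even without M, every remaining node can still reach every other (the residual graph is connected), so M is not a cut vertex.

No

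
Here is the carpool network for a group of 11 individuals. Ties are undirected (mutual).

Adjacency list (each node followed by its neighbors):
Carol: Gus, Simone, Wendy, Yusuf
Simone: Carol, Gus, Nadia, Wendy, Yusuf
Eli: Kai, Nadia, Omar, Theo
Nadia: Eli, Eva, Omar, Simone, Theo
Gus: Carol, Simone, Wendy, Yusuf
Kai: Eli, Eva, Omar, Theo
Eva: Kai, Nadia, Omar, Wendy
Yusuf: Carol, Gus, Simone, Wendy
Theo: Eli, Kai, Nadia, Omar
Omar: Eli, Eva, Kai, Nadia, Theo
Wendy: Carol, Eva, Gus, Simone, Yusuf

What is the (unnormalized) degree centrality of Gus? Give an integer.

4

Gus is directly tied to Carol, Simone, Wendy, and Yusuf. That is 4 neighbors, so the degree of Gus is 4.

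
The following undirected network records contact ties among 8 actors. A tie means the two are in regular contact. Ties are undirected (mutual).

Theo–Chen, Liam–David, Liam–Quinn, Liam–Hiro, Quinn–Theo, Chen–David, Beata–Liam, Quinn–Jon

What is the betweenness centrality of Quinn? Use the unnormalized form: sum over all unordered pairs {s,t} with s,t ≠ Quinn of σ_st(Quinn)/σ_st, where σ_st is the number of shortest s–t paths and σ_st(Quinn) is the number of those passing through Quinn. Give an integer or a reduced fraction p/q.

9

Pairs whose geodesics pass through Quinn — Liam–Jon: 1; Liam–Theo: 1; David–Jon: 1; Beata–Jon: 1; Beata–Theo: 1; Jon–Hiro: 1; Jon–Theo: 1; Jon–Chen: 1; Hiro–Theo: 1.
All other pairs contribute 0.
Summing the contributions gives betweenness(Quinn) = 9.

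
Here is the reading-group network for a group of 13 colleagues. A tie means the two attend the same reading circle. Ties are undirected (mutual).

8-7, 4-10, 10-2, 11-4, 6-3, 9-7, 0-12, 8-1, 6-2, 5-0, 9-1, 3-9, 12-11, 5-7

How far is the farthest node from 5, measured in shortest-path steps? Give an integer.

Distances from 5: 0:1, 1:3, 2:5, 3:3, 4:4, 6:4, 7:1, 8:2, 9:2, 10:5, 11:3, 12:2.
The largest is 5 (to 10 and 2), so the eccentricity of 5 is 5.

5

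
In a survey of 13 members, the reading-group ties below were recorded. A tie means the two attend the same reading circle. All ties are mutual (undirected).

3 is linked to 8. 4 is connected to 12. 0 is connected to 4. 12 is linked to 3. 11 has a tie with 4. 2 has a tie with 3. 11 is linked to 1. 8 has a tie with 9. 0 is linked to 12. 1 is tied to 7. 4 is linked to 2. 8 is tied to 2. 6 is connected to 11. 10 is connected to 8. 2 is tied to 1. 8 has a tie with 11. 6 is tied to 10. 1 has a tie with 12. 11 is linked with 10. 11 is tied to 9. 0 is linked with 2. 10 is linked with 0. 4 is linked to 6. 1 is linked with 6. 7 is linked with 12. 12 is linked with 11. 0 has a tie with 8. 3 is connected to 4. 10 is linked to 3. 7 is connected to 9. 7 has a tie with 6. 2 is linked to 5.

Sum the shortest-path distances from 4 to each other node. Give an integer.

18

Distances from 4: 0:1, 1:2, 2:1, 3:1, 5:2, 6:1, 7:2, 8:2, 9:2, 10:2, 11:1, 12:1.
Sum = 1 + 2 + 1 + 1 + 2 + 1 + 2 + 2 + 2 + 2 + 1 + 1 = 18.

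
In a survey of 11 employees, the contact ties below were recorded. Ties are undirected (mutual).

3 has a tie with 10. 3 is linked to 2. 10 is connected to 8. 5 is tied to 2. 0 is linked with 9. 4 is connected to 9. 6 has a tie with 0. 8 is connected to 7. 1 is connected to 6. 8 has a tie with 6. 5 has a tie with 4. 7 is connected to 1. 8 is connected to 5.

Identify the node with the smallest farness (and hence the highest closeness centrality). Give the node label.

Farness (sum of distances to all others) for each node — 0:25, 1:27, 2:25, 3:27, 4:24, 5:19, 6:20, 7:24, 8:17, 9:27, 10:23.
The smallest farness is 17, for 8, so 8 has the highest closeness.

8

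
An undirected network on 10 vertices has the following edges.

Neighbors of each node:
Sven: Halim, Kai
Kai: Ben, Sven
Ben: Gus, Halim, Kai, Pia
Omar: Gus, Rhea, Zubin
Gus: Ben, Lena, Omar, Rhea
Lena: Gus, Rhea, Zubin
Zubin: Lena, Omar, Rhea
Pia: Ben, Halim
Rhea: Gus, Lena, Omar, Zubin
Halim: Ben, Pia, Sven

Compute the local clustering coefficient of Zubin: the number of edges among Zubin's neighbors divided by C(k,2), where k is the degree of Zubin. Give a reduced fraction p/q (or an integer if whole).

Zubin's neighbors: Lena, Omar, and Rhea (k = 3).
Possible neighbor pairs: C(3,2) = 3. Edges among them: Lena–Rhea, Omar–Rhea → e = 2.
Clustering(Zubin) = 2/3.

2/3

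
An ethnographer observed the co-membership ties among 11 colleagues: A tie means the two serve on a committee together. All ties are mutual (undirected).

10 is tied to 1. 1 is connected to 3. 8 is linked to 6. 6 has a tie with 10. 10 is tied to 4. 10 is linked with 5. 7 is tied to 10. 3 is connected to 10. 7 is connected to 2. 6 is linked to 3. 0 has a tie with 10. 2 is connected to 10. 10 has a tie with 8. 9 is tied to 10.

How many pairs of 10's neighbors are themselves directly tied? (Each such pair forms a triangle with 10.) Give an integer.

10's neighbors: 0, 1, 2, 3, 4, 5, 6, 7, 8, and 9.
Neighbor pairs that are themselves tied: 10–1–3; 10–2–7; 10–3–6; 10–6–8. Each forms one triangle with 10, for 4 in total.

4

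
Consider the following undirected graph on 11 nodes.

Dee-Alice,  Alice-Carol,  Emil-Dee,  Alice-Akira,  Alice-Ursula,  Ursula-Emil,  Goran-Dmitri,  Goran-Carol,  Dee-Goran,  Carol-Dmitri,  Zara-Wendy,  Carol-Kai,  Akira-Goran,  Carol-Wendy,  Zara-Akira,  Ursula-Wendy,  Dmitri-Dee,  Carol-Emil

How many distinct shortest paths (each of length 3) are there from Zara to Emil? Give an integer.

2

The shortest distance is 3. The length-3 paths are: Zara–Wendy–Ursula–Emil; Zara–Wendy–Carol–Emil.
That gives 2 distinct shortest paths.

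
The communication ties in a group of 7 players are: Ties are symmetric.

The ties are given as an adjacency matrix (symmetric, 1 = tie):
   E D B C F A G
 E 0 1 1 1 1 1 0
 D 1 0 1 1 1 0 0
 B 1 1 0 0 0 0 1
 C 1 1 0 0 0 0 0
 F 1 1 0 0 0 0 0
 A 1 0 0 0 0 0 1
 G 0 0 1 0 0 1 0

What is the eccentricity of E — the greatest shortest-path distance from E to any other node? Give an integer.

2

Distances from E: A:1, B:1, C:1, D:1, F:1, G:2.
The largest is 2 (to G), so the eccentricity of E is 2.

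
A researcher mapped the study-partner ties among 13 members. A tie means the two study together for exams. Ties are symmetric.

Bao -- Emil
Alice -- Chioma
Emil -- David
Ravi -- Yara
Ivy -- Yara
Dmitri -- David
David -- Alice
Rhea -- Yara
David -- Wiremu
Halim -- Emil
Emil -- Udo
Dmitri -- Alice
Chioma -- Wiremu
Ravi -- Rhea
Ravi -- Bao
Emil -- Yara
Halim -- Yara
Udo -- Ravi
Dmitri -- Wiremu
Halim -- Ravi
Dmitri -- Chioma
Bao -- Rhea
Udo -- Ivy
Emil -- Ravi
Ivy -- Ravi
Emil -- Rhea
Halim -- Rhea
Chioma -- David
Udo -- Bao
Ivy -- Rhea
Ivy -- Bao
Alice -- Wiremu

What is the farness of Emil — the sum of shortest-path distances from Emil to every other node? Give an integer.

17

Distances from Emil: Alice:2, Bao:1, Chioma:2, David:1, Dmitri:2, Halim:1, Ivy:2, Ravi:1, Rhea:1, Udo:1, Wiremu:2, Yara:1.
Sum = 2 + 1 + 2 + 1 + 2 + 1 + 2 + 1 + 1 + 1 + 2 + 1 = 17.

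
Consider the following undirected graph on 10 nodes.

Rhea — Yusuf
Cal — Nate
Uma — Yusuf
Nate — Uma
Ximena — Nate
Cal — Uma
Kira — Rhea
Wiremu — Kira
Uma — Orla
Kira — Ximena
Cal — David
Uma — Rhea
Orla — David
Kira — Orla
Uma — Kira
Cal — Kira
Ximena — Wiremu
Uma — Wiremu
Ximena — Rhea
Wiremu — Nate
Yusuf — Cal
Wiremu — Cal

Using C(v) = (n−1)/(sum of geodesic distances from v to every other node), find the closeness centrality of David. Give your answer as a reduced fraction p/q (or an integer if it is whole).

1/2

Distances from David: Cal:1, Kira:2, Nate:2, Orla:1, Rhea:3, Uma:2, Wiremu:2, Ximena:3, Yusuf:2. Sum = 18.
n = 10, so closeness = 9/18 = 1/2.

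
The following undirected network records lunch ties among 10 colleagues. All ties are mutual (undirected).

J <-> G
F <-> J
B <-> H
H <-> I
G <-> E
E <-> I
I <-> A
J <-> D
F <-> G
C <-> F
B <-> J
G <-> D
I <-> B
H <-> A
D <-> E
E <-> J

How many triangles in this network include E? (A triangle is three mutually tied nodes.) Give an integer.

3

E's neighbors: D, G, I, and J.
Neighbor pairs that are themselves tied: E–D–G; E–D–J; E–G–J. Each forms one triangle with E, for 3 in total.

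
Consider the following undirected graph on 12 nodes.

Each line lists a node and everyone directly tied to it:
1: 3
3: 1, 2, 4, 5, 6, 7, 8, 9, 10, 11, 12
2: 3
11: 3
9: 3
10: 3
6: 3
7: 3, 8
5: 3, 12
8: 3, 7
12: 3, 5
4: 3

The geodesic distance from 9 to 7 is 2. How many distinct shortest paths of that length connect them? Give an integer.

1

The shortest distance is 2, and the only length-2 path is 9–3–7. So there is exactly 1 shortest path.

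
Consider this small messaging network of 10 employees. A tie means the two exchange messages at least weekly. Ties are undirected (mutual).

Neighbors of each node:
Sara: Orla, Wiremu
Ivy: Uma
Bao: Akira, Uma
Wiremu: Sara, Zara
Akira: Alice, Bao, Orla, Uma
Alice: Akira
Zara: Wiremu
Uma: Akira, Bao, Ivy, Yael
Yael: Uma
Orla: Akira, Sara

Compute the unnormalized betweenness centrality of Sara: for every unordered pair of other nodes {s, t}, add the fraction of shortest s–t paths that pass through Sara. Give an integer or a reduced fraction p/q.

Pairs whose geodesics pass through Sara — Bao–Zara: 1; Bao–Wiremu: 1; Yael–Zara: 1; Yael–Wiremu: 1; Orla–Zara: 1; Orla–Wiremu: 1; Alice–Zara: 1; Alice–Wiremu: 1; Akira–Zara: 1; Akira–Wiremu: 1; Zara–Ivy: 1; Zara–Uma: 1; Ivy–Wiremu: 1; Wiremu–Uma: 1.
All other pairs contribute 0.
Summing the contributions gives betweenness(Sara) = 14.

14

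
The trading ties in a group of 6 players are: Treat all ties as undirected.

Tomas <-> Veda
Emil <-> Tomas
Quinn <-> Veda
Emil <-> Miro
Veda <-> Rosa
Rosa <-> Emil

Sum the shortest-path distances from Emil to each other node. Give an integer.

8

Distances from Emil: Miro:1, Quinn:3, Rosa:1, Tomas:1, Veda:2.
Sum = 1 + 3 + 1 + 1 + 2 = 8.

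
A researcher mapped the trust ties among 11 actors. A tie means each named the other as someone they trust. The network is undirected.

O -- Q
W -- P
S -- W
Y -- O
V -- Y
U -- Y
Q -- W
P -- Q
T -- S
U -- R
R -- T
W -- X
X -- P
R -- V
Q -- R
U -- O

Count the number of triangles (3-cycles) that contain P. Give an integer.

P's neighbors: Q, W, and X.
Neighbor pairs that are themselves tied: P–Q–W; P–W–X. Each forms one triangle with P, for 2 in total.

2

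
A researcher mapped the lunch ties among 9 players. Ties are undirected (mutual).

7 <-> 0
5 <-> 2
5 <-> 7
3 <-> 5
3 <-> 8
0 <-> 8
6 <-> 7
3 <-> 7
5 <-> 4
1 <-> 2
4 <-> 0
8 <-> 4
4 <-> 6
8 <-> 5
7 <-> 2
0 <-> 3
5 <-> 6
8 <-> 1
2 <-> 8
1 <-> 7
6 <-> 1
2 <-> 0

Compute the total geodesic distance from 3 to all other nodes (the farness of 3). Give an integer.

Distances from 3: 0:1, 1:2, 2:2, 4:2, 5:1, 6:2, 7:1, 8:1.
Sum = 1 + 2 + 2 + 2 + 1 + 2 + 1 + 1 = 12.

12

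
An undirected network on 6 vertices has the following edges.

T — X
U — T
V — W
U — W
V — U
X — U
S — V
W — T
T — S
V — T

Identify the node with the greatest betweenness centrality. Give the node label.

Unnormalized betweenness of each node: S:0, T:3, U:1, V:1, W:0, X:0.
T has the largest value, 3, making it the main broker — the node through which the most shortest paths run.

T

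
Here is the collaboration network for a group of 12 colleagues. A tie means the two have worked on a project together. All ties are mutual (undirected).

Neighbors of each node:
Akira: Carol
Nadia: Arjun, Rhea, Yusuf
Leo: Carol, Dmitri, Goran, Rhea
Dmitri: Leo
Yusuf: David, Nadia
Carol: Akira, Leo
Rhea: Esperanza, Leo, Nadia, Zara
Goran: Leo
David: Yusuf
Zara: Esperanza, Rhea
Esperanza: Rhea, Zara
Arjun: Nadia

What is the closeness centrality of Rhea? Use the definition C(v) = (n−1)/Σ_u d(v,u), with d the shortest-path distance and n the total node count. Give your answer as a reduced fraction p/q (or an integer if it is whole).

11/20

Distances from Rhea: Akira:3, Arjun:2, Carol:2, David:3, Dmitri:2, Esperanza:1, Goran:2, Leo:1, Nadia:1, Yusuf:2, Zara:1. Sum = 20.
n = 12, so closeness = 11/20.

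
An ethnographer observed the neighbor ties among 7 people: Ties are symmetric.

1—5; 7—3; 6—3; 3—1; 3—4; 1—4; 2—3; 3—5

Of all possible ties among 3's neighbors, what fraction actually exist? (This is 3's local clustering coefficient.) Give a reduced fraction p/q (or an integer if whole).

3's neighbors: 1, 2, 4, 5, 6, and 7 (k = 6).
Possible neighbor pairs: C(6,2) = 15. Edges among them: 1–4, 1–5 → e = 2.
Clustering(3) = 2/15.

2/15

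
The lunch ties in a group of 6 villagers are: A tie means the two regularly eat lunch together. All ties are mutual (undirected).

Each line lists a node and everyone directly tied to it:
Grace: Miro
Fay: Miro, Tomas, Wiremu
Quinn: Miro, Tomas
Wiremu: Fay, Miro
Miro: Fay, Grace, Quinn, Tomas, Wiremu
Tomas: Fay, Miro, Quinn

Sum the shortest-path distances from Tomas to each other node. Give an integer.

7

Distances from Tomas: Fay:1, Grace:2, Miro:1, Quinn:1, Wiremu:2.
Sum = 1 + 2 + 1 + 1 + 2 = 7.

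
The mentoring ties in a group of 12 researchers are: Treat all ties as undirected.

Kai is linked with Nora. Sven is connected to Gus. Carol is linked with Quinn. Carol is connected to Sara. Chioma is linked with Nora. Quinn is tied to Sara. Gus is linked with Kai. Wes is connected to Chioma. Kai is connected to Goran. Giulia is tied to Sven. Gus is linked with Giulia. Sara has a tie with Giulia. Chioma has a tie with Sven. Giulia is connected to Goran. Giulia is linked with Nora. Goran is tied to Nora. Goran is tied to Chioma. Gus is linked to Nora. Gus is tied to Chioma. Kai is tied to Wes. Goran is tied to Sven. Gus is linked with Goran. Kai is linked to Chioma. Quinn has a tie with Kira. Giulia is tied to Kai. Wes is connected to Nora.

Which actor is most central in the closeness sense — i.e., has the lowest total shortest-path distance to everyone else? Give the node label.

Giulia

Farness (sum of distances to all others) for each node — Carol:29, Chioma:24, Giulia:17, Goran:20, Gus:20, Kai:20, Kira:38, Nora:20, Quinn:28, Sara:21, Sven:22, Wes:27.
The smallest farness is 17, for Giulia, so Giulia has the highest closeness.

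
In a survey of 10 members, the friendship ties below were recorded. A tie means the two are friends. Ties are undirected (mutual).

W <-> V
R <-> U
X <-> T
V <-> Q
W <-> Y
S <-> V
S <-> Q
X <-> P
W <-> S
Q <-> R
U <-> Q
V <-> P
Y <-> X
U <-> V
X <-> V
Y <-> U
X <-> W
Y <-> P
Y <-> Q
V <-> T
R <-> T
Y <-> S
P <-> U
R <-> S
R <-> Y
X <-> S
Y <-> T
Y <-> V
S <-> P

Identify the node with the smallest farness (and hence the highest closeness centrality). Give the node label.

Y

Farness (sum of distances to all others) for each node — P:13, Q:13, R:13, S:11, T:14, U:13, V:10, W:14, X:12, Y:9.
The smallest farness is 9, for Y, so Y has the highest closeness.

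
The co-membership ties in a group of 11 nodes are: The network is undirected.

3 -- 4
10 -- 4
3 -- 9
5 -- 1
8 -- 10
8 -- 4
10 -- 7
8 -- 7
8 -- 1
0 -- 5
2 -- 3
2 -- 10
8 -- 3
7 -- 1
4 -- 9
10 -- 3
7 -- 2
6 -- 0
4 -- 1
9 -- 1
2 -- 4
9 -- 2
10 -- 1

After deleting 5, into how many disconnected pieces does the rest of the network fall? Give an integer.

Without 5, the remaining ties split the others into: {1, 2, 3, 4, 7, 8, 9, 10}; {0, 6}.
That's 2 separate components.

2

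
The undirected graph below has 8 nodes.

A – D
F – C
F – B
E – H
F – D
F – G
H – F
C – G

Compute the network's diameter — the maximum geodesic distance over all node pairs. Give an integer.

4

Eccentricity of each node (its greatest distance to any other): A:4, B:3, C:3, D:3, E:4, F:2, G:3, H:3.
The maximum eccentricity is 4, realized for instance by the pair E–A via E – H – F – D – A. So the diameter is 4.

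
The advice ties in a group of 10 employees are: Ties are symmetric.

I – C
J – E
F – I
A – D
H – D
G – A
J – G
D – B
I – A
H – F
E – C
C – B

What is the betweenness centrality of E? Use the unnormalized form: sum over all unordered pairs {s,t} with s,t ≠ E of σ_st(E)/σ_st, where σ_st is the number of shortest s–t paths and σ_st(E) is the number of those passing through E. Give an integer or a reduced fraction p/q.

Pairs whose geodesics pass through E — F–J: 1/2; I–J: 1/2; G–C: 1/2; J–C: 1; J–B: 1.
All other pairs contribute 0.
Summing the contributions gives betweenness(E) = 7/2.

7/2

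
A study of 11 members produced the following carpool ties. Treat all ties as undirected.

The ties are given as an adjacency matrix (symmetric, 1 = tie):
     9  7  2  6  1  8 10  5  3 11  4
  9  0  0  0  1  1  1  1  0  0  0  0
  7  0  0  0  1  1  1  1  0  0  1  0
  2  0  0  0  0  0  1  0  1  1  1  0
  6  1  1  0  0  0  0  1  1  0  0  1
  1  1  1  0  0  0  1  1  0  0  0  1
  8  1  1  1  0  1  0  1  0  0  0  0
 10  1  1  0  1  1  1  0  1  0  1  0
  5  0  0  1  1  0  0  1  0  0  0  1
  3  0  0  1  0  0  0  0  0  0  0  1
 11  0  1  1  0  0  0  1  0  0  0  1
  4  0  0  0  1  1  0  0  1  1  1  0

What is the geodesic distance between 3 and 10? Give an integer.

3

One shortest route is 3 – 4 – 6 – 10, which uses 3 edges, and at distance 2 from 3 we only reach {1, 5, 6, 8, 11}, which does not include 10. So d(3,10) = 3.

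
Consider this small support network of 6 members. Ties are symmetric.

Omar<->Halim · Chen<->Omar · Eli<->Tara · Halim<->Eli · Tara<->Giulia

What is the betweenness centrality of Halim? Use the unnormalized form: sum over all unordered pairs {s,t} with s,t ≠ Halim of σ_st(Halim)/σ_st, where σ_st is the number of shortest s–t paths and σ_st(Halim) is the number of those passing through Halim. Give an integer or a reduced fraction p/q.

6

Pairs whose geodesics pass through Halim — Omar–Eli: 1; Omar–Giulia: 1; Omar–Tara: 1; Chen–Eli: 1; Chen–Giulia: 1; Chen–Tara: 1.
All other pairs contribute 0.
Summing the contributions gives betweenness(Halim) = 6.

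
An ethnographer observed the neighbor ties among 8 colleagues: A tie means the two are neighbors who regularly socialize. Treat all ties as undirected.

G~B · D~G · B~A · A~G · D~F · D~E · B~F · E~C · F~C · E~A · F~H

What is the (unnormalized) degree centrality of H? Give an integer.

H is directly tied to F. That is 1 neighbor, so the degree of H is 1.

1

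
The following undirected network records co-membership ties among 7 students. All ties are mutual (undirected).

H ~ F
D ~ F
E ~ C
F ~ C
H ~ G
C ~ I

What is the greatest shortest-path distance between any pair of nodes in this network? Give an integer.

Eccentricity of each node (its greatest distance to any other): C:3, D:3, E:4, F:2, G:4, H:3, I:4.
The maximum eccentricity is 4, realized for instance by the pair I–G via I – C – F – H – G. So the diameter is 4.

4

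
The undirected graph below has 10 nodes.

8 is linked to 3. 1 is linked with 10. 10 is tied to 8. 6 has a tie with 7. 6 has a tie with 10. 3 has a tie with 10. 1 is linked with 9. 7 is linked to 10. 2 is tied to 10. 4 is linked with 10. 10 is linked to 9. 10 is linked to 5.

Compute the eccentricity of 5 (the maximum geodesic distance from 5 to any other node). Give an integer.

2

Distances from 5: 1:2, 2:2, 3:2, 4:2, 6:2, 7:2, 8:2, 9:2, 10:1.
The largest is 2 (to 8, 9, 4, 6, 2, 1, 3, and 7), so the eccentricity of 5 is 2.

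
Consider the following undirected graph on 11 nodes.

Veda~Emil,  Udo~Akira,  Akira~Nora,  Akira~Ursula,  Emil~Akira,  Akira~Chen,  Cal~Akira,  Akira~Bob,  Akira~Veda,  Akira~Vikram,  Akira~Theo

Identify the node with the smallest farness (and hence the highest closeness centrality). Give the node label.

Akira

Farness (sum of distances to all others) for each node — Akira:10, Bob:19, Cal:19, Chen:19, Emil:18, Nora:19, Theo:19, Udo:19, Ursula:19, Veda:18, Vikram:19.
The smallest farness is 10, for Akira, so Akira has the highest closeness.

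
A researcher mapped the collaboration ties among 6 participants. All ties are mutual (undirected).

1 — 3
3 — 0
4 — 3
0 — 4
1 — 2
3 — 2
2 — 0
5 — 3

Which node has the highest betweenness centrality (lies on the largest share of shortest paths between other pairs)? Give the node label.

3

Unnormalized betweenness of each node: 0:1/2, 1:0, 2:1/2, 3:6, 4:0, 5:0.
3 has the largest value, 6, making it the main broker — the node through which the most shortest paths run.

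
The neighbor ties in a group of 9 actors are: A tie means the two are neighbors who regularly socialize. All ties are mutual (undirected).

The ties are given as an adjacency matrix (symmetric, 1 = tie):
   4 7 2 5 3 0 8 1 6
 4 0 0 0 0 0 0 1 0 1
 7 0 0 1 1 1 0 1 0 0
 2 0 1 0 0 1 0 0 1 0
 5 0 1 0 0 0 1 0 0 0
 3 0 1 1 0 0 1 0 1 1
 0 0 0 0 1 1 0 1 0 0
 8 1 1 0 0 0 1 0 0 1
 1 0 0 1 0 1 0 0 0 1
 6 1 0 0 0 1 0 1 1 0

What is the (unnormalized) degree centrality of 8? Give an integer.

8 is directly tied to 0, 4, 6, and 7. That is 4 neighbors, so the degree of 8 is 4.

4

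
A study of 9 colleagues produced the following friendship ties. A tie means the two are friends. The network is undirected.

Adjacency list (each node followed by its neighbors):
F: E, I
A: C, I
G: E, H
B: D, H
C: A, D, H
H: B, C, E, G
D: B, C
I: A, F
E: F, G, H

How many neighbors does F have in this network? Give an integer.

2

F is directly tied to E and I. That is 2 neighbors, so the degree of F is 2.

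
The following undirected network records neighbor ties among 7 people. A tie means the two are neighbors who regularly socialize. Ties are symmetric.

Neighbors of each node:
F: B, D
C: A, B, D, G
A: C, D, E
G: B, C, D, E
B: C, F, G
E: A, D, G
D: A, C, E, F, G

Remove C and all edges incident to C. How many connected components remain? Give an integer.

1

C's neighbors (A, B, D, and G) remain reachable from one another through other ties, so the rest of the network stays in one piece.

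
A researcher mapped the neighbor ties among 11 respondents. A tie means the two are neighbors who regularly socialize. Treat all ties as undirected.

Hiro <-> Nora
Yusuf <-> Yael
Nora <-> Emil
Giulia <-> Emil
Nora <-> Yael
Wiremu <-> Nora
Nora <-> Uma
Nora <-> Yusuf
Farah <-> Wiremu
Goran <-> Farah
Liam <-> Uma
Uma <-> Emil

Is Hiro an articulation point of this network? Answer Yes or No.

Even without Hiro, every remaining node can still reach every other (the residual graph is connected), so Hiro is not a cut vertex.

No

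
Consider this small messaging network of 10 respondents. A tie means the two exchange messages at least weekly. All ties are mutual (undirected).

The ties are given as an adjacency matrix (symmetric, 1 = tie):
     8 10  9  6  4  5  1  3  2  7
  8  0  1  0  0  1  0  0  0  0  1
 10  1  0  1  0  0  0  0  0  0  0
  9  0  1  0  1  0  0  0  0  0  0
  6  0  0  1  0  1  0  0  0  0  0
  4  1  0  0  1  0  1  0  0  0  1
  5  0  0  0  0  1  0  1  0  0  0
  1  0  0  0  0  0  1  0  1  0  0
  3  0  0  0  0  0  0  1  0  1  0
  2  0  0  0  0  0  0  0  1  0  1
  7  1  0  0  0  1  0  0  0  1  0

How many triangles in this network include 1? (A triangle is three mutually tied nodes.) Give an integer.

1's neighbors are 3 and 5, but none of them are tied to each other, so no triangle contains 1.

0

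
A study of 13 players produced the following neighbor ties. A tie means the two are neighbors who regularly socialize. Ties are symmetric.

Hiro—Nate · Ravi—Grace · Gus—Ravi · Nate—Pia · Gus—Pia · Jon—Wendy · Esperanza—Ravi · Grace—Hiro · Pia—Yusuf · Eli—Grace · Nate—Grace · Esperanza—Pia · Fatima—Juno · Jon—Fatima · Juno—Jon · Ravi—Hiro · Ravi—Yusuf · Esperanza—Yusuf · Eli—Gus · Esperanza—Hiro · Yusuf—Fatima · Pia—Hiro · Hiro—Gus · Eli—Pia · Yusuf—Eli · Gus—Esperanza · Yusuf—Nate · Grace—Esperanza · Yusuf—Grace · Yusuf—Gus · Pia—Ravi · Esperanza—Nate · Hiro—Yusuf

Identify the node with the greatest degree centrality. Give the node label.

Yusuf

Degrees — Eli:4, Esperanza:7, Fatima:3, Grace:6, Gus:6, Hiro:7, Jon:3, Juno:2, Nate:5, Pia:7, Ravi:6, Wendy:1, Yusuf:9.
The maximum is 9, attained only by Yusuf.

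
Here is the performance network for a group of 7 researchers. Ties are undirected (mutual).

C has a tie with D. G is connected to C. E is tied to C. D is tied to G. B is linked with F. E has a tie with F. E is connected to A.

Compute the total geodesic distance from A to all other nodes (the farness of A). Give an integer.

14

Distances from A: B:3, C:2, D:3, E:1, F:2, G:3.
Sum = 3 + 2 + 3 + 1 + 2 + 3 = 14.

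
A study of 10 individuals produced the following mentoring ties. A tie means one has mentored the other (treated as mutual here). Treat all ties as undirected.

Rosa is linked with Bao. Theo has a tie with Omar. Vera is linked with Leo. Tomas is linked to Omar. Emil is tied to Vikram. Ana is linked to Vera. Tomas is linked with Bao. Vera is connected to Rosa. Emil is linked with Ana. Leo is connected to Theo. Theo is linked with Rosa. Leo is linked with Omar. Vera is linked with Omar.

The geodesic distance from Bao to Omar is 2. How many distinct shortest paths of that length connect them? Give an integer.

The shortest distance is 2, and the only length-2 path is Bao–Tomas–Omar. So there is exactly 1 shortest path.

1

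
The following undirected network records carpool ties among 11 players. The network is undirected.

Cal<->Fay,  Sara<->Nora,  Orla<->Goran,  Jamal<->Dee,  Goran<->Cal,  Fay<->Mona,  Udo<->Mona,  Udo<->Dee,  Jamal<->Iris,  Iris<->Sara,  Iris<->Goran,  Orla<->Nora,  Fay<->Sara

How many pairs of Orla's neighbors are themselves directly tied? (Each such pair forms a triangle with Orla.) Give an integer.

0

Orla's neighbors are Goran and Nora, but none of them are tied to each other, so no triangle contains Orla.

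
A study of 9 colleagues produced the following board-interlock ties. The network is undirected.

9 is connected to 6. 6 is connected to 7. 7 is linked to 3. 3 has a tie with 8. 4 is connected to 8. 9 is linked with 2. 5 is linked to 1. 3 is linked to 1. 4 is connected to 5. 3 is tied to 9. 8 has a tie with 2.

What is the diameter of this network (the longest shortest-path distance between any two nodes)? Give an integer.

Eccentricity of each node (its greatest distance to any other): 1:3, 2:3, 3:2, 4:4, 5:4, 6:4, 7:3, 8:3, 9:3.
The maximum eccentricity is 4, realized for instance by the pair 4–6 via 4 – 8 – 2 – 9 – 6. So the diameter is 4.

4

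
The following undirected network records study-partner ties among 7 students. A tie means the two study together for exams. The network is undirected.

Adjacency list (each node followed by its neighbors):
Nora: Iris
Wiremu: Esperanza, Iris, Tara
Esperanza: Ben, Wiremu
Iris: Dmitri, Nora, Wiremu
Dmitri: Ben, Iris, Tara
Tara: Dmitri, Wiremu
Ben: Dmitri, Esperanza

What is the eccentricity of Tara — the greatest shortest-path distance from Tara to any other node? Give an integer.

Distances from Tara: Ben:2, Dmitri:1, Esperanza:2, Iris:2, Nora:3, Wiremu:1.
The largest is 3 (to Nora), so the eccentricity of Tara is 3.

3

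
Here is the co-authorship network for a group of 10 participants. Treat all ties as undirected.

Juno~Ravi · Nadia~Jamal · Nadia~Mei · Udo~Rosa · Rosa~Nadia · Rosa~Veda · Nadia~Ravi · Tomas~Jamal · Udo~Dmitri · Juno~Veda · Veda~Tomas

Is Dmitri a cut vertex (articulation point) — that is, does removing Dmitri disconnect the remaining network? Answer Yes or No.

No

Even without Dmitri, every remaining node can still reach every other (the residual graph is connected), so Dmitri is not a cut vertex.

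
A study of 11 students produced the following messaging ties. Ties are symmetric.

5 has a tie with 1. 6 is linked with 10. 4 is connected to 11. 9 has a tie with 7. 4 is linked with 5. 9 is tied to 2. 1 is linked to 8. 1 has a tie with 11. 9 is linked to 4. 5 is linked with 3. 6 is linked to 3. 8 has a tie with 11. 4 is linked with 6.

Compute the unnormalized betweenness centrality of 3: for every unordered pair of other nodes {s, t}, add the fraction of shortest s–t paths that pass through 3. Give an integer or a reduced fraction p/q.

5/3

Pairs whose geodesics pass through 3 — 5–10: 1/2; 5–6: 1/2; 1–10: 1/3; 1–6: 1/3.
All other pairs contribute 0.
Summing the contributions gives betweenness(3) = 5/3.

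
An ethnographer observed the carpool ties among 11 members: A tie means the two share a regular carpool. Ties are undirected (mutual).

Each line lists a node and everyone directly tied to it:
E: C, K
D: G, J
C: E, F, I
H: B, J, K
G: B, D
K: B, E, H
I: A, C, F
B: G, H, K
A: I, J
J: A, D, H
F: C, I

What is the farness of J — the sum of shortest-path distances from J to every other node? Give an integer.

Distances from J: A:1, B:2, C:3, D:1, E:3, F:3, G:2, H:1, I:2, K:2.
Sum = 1 + 2 + 3 + 1 + 3 + 3 + 2 + 1 + 2 + 2 = 20.

20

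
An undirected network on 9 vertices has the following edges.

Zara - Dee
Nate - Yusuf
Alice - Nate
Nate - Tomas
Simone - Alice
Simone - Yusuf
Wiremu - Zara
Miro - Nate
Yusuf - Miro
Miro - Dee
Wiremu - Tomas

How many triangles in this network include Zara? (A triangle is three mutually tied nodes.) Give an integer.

0

Zara's neighbors are Dee and Wiremu, but none of them are tied to each other, so no triangle contains Zara.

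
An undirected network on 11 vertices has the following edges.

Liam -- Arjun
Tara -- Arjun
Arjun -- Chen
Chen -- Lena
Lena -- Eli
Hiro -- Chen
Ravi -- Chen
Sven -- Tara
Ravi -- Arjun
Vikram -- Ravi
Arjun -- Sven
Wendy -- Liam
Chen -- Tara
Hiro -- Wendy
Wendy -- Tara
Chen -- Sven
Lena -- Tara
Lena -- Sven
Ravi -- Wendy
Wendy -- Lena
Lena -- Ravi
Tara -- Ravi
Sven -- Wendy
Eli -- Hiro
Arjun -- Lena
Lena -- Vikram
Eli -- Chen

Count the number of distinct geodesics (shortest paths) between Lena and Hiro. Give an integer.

The shortest distance is 2. The length-2 paths are: Lena–Wendy–Hiro; Lena–Eli–Hiro; Lena–Chen–Hiro.
That gives 3 distinct shortest paths.

3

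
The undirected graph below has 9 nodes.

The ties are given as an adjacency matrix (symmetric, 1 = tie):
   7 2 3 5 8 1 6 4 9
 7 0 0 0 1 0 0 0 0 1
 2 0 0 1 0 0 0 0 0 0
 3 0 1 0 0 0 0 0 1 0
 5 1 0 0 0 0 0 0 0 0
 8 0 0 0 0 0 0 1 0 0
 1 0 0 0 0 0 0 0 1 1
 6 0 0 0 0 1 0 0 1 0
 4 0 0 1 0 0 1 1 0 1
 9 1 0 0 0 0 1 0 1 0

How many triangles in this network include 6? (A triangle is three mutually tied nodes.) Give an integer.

0

6's neighbors are 4 and 8, but none of them are tied to each other, so no triangle contains 6.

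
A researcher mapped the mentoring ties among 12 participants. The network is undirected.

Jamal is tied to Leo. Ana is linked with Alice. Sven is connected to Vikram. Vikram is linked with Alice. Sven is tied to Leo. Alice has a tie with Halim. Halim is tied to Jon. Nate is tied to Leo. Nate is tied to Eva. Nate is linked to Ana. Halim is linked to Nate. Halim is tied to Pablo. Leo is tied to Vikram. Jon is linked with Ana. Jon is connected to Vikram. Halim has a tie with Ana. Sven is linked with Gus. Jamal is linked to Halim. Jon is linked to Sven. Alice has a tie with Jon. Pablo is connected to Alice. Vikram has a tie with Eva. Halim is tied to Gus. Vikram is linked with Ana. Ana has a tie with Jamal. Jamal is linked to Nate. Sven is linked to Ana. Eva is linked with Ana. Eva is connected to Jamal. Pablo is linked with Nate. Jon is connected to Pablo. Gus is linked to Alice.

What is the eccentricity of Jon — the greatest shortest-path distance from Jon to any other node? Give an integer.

Distances from Jon: Alice:1, Ana:1, Eva:2, Gus:2, Halim:1, Jamal:2, Leo:2, Nate:2, Pablo:1, Sven:1, Vikram:1.
The largest is 2 (to Gus, Leo, Eva, Nate, and Jamal), so the eccentricity of Jon is 2.

2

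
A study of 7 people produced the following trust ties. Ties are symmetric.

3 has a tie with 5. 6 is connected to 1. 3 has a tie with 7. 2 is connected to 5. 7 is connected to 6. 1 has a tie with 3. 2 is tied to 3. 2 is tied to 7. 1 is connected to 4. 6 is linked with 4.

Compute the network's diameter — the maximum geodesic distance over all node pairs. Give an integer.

Eccentricity of each node (its greatest distance to any other): 1:2, 2:3, 3:2, 4:3, 5:3, 6:3, 7:2.
The maximum eccentricity is 3, realized for instance by the pair 6–5 via 6 – 1 – 3 – 5. So the diameter is 3.

3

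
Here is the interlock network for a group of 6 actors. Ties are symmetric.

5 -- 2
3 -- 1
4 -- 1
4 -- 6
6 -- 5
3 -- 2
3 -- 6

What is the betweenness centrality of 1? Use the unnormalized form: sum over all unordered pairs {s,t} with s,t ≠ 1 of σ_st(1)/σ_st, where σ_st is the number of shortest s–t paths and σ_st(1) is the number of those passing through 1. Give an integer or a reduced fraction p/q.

5/6

Pairs whose geodesics pass through 1 — 2–4: 1/3; 3–4: 1/2.
All other pairs contribute 0.
Summing the contributions gives betweenness(1) = 5/6.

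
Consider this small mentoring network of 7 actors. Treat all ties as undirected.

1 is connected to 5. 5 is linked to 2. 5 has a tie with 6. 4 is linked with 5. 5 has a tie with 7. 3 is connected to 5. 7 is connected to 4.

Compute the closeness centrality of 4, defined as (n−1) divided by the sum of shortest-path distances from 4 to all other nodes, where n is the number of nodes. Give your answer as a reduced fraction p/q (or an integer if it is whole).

Distances from 4: 1:2, 2:2, 3:2, 5:1, 6:2, 7:1. Sum = 10.
n = 7, so closeness = 6/10 = 3/5.

3/5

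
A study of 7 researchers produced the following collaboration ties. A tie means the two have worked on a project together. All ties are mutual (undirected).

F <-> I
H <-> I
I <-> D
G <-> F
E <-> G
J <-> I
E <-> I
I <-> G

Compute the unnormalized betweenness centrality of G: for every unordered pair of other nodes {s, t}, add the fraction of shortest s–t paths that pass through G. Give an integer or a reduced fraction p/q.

Pairs whose geodesics pass through G — E–F: 1/2.
All other pairs contribute 0.
Summing the contributions gives betweenness(G) = 1/2.

1/2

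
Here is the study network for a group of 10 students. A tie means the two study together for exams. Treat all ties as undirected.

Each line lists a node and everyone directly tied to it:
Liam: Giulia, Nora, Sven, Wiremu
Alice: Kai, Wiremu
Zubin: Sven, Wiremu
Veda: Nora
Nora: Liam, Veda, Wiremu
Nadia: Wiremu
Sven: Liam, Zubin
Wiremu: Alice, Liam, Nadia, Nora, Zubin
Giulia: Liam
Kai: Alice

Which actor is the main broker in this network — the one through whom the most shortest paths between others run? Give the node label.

Unnormalized betweenness of each node: Alice:8, Giulia:0, Kai:0, Liam:12, Nadia:0, Nora:8, Sven:1, Veda:0, Wiremu:23, Zubin:2.
Wiremu has the largest value, 23, making it the main broker — the node through which the most shortest paths run.

Wiremu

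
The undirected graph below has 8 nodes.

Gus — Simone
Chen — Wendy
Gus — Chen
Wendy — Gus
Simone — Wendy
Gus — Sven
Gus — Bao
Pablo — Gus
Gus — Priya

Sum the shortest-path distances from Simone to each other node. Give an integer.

12

Distances from Simone: Bao:2, Chen:2, Gus:1, Pablo:2, Priya:2, Sven:2, Wendy:1.
Sum = 2 + 2 + 1 + 2 + 2 + 2 + 1 = 12.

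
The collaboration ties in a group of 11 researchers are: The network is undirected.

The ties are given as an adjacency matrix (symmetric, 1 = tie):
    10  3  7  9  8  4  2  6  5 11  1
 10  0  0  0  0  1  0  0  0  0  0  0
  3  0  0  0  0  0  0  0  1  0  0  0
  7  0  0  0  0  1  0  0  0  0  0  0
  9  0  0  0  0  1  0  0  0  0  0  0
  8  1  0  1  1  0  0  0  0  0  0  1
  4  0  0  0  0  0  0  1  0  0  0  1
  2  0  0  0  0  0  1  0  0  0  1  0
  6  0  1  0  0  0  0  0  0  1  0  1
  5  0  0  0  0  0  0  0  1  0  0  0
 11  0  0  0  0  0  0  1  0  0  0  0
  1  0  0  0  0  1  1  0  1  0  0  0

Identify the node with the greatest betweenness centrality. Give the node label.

1

Unnormalized betweenness of each node: 1:33, 2:9, 3:0, 4:16, 5:0, 6:17, 7:0, 8:24, 9:0, 10:0, 11:0.
1 has the largest value, 33, making it the main broker — the node through which the most shortest paths run.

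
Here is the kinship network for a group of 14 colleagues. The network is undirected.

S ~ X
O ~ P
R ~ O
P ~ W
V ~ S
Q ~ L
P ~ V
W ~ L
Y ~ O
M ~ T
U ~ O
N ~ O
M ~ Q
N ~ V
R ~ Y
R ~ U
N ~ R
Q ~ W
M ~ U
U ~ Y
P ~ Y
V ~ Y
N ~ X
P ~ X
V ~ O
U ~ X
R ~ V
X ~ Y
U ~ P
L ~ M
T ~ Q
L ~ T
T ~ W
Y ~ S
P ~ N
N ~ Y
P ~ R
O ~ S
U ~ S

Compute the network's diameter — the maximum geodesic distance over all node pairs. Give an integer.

3

Eccentricity of each node (its greatest distance to any other): L:3, M:3, N:3, O:3, P:2, Q:3, R:3, S:3, T:3, U:2, V:3, W:3, X:3, Y:3.
The maximum eccentricity is 3, realized for instance by the pair M–N via M – U – P – N. So the diameter is 3.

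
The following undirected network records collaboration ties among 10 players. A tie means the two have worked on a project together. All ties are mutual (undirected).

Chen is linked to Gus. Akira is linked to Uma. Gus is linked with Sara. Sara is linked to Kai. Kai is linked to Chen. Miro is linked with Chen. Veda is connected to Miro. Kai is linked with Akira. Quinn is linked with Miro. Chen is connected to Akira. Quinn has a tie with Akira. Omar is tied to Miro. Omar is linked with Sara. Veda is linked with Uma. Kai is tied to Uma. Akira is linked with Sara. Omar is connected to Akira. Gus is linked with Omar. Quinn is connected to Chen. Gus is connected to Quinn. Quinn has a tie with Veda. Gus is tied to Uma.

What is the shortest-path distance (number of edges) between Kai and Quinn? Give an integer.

2

One shortest route is Kai – Akira – Quinn, which uses 2 edges, and Kai and Quinn are not directly tied, so nothing shorter exists. So d(Kai,Quinn) = 2.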